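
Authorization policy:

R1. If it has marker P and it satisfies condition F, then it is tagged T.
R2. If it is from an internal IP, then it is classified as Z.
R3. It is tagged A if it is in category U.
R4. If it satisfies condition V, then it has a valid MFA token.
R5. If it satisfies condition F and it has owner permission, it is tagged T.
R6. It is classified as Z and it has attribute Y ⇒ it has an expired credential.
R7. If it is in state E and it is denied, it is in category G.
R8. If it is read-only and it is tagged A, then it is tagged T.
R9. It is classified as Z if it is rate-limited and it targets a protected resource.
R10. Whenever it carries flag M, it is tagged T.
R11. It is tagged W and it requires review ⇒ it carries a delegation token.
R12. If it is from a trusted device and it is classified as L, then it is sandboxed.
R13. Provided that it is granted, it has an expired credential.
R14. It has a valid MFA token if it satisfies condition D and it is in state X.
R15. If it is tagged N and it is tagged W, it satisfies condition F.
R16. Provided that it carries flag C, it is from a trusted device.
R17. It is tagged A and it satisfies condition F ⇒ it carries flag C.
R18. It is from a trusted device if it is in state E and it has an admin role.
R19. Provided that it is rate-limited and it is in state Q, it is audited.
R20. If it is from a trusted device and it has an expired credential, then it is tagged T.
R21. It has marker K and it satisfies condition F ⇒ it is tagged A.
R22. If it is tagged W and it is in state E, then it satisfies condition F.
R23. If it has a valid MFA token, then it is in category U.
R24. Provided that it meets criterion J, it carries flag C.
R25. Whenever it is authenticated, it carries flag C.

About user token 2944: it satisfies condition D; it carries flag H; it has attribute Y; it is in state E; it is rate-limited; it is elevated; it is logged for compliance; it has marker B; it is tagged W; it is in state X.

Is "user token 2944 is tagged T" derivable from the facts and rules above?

Forward chaining from the given facts derives: has a valid MFA token, satisfies condition F, is in category U, is tagged A, carries flag C, is from a trusted device.
Rules concluding "it is tagged T": R1 needs "it has marker P"; R5 needs "it has owner permission"; R8 needs "it is read-only"; R10 needs "it carries flag M"; R20 needs "it has an expired credential" — none of these are established.

No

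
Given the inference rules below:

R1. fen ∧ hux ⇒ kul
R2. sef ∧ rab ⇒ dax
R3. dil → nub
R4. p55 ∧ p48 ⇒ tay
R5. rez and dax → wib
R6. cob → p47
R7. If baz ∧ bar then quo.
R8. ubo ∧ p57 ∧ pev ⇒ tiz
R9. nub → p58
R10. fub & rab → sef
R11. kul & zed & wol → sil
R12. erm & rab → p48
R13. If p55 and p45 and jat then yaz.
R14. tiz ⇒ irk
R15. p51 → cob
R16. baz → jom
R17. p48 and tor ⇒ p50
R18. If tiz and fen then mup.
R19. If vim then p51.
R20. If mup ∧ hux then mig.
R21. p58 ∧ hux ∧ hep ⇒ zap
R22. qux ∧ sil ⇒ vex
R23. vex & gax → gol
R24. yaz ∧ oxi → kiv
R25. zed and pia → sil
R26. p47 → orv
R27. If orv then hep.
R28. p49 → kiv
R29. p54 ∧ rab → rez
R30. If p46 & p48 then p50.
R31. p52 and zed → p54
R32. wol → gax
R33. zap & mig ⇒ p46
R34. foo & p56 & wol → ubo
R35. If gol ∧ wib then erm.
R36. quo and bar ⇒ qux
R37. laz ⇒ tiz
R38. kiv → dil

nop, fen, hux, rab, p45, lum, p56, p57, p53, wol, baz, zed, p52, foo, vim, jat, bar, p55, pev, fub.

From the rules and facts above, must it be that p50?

Forward chaining from the given facts derives: kul, quo, sef, sil, yaz, jom, p51, p54, gax, ubo, qux, dax, tiz, irk, cob, mup, mig, vex, gol, rez, wib, p47, orv, hep, erm, p48, tay.
Rules concluding p50: R17 needs tor; R30 needs p46 — none of these are established.

No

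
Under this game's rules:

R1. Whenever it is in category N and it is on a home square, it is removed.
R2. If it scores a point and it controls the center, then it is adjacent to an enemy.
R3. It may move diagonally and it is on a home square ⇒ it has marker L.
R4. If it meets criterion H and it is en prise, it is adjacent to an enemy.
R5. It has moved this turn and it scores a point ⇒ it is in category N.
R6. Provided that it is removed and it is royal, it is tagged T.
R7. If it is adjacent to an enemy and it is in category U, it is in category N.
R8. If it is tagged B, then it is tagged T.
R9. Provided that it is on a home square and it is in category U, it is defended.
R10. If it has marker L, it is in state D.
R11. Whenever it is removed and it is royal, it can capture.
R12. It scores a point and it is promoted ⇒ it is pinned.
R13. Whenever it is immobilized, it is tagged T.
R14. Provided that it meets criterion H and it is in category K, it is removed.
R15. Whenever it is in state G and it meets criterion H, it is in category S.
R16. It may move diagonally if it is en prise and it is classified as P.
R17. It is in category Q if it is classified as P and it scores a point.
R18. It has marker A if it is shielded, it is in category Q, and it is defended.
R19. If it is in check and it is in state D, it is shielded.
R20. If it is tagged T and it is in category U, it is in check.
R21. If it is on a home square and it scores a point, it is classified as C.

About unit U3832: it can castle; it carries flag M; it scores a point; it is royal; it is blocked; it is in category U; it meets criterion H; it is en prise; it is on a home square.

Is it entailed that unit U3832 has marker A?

Forward chaining from the given facts derives: is adjacent to an enemy, is in category N, is defended, is classified as C, is removed, is tagged T, can capture, is in check.
The only rule concluding "it has marker A" is R18, which needs "it is shielded"; that is never established.

No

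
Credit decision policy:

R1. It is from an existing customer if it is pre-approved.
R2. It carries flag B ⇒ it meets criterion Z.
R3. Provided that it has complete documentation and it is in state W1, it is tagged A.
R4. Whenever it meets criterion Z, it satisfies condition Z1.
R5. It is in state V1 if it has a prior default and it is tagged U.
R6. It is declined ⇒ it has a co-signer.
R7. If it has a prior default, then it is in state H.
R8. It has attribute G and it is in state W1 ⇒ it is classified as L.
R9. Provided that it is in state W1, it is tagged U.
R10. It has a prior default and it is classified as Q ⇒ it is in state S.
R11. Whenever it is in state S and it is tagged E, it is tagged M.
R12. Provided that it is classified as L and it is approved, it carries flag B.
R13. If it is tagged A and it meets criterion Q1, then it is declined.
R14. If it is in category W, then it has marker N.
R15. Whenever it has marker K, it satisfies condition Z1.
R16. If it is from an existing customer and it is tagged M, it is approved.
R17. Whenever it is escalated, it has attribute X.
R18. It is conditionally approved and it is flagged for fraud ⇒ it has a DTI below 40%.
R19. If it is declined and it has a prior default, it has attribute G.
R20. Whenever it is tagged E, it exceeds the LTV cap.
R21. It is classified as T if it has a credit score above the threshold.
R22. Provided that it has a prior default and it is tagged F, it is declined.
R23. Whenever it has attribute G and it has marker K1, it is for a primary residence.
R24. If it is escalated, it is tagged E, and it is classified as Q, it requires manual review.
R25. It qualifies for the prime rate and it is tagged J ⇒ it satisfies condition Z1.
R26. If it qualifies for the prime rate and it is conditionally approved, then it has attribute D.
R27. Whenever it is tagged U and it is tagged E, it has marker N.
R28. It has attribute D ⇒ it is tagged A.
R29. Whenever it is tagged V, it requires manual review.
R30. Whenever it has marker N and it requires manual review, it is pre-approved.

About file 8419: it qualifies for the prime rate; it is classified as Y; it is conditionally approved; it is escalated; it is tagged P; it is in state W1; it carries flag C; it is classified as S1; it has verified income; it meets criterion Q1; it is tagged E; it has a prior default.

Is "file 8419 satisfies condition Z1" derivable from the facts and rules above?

Forward chaining from the given facts derives: is in state H, is tagged U, has attribute X, exceeds the LTV cap, has attribute D, has marker N, is tagged A, is in state V1, is declined, has attribute G, has a co-signer, is classified as L.
Rules concluding "it satisfies condition Z1": R4 needs "it meets criterion Z"; R15 needs "it has marker K"; R25 needs "it is tagged J" — none of these are established.

No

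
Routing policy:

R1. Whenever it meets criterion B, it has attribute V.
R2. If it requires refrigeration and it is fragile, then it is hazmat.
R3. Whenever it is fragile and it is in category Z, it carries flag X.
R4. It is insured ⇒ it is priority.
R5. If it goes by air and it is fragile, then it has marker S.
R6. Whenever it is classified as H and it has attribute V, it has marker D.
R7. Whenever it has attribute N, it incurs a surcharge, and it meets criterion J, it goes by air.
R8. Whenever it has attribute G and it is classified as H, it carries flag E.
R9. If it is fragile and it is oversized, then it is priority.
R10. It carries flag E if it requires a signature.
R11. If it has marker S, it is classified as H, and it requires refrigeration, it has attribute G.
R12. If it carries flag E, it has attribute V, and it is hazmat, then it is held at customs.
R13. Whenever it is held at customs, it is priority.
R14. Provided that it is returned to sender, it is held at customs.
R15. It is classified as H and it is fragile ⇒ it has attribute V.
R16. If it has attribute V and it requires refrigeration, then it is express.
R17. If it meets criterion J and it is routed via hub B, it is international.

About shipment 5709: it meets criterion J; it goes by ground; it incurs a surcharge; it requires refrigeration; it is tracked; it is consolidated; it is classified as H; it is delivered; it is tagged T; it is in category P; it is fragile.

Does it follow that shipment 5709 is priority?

Forward chaining from the given facts derives: is hazmat, has attribute V, is express, has marker D.
Rules concluding "it is priority": R4 needs "it is insured"; R9 needs "it is oversized"; R13 needs "it is held at customs" — none of these are established.

No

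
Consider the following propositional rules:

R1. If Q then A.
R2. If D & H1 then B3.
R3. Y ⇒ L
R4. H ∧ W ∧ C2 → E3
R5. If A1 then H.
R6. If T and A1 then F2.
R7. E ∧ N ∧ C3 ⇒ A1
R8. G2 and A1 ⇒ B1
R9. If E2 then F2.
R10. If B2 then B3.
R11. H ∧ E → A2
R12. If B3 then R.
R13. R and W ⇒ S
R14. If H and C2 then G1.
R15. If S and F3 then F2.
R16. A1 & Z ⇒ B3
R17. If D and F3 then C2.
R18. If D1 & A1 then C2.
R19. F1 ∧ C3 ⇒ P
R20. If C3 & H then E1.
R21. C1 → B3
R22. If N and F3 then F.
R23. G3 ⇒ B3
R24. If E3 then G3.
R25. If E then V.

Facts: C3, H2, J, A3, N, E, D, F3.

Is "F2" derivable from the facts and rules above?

No

Forward chaining from the given facts derives: A1, C2, F, V, H, A2, G1, E1.
Rules concluding F2: R6 needs T; R9 needs E2; R15 needs S — none of these are established.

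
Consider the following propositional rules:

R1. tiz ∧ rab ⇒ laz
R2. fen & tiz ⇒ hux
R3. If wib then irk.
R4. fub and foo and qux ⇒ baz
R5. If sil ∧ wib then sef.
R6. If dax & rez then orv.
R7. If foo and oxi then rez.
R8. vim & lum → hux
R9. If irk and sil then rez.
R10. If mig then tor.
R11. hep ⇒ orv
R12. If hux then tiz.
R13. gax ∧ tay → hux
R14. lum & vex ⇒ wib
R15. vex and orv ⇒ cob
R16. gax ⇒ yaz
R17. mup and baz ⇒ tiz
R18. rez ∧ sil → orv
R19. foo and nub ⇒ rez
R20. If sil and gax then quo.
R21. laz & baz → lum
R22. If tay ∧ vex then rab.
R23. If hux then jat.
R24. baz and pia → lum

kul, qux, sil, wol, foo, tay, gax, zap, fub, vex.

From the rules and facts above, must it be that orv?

baz  (by R4: fub, foo, qux)
hux  (by R13: gax, tay)
rab  (by R22: tay, vex)
tiz  (by R12: hux)
laz  (by R1: tiz, rab)
lum  (by R21: laz, baz)
wib  (by R14: lum, vex)
irk  (by R3: wib)
rez  (by R9: irk, sil)
orv  (by R18: rez, sil)

Yes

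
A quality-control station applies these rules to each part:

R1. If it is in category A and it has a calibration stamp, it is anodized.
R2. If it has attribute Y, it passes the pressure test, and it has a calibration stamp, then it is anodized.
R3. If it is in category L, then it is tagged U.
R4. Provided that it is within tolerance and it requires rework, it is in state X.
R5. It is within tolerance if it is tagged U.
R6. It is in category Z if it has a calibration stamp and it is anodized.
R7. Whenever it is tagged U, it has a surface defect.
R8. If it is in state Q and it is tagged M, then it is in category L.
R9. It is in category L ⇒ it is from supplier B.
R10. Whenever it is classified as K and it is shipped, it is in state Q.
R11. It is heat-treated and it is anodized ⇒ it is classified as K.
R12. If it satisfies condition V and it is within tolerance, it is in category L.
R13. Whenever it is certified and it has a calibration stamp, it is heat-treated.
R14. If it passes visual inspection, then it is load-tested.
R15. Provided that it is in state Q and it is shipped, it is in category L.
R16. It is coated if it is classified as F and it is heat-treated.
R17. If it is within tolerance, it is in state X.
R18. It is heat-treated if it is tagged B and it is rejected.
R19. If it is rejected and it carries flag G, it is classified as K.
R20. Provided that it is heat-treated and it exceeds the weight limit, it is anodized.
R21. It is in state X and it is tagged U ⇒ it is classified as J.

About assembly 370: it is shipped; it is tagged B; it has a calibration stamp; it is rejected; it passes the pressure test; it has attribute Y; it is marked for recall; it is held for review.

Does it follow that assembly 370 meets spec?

Forward chaining from the given facts derives: is anodized, is in category Z, is heat-treated, is classified as K, is in state Q, is in category L, is tagged U, is within tolerance, has a surface defect, is from supplier B, is in state X, is classified as J.
No rule has "it meets spec" as its conclusion, and it is not among the given facts.

No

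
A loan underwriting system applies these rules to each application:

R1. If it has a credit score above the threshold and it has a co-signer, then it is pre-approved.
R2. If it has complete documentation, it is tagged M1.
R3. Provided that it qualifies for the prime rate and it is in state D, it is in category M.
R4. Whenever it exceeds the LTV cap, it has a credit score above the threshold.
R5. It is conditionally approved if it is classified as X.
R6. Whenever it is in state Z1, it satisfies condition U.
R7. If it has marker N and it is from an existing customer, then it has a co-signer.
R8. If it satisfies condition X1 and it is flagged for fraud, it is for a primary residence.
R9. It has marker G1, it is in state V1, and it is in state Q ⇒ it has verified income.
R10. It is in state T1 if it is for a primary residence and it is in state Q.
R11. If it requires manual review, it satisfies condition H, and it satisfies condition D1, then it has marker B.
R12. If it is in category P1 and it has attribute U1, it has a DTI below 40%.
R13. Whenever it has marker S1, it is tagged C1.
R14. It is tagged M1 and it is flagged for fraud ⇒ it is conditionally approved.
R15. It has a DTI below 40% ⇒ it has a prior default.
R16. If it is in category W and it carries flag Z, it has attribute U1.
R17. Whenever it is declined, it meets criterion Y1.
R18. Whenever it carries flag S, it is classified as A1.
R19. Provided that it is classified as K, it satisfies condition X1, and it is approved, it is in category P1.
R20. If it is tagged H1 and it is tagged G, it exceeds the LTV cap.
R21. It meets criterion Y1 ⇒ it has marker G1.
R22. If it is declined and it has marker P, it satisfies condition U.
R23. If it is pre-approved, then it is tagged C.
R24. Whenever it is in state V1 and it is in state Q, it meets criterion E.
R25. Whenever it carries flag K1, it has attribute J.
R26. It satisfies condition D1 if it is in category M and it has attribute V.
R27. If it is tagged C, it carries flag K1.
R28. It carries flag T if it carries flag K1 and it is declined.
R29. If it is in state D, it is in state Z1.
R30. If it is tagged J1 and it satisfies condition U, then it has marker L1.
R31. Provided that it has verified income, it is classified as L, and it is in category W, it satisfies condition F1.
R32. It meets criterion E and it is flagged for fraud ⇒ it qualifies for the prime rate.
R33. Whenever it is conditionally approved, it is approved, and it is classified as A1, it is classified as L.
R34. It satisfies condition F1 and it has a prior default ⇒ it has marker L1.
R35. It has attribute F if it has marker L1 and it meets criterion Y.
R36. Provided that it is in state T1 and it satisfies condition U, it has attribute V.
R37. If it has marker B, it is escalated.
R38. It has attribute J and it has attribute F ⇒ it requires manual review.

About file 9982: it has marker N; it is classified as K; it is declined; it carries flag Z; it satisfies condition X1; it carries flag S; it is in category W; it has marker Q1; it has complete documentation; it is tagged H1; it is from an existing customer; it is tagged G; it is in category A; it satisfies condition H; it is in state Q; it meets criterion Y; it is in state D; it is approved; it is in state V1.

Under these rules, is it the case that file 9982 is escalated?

No

Forward chaining from the given facts derives: is tagged M1, has a co-signer, has attribute U1, meets criterion Y1, is classified as A1, is in category P1, exceeds the LTV cap, has marker G1, meets criterion E, is in state Z1, has a credit score above the threshold, satisfies condition U, has verified income, has a DTI below 40%, has a prior default, is pre-approved, is tagged C, carries flag K1, carries flag T, has attribute J.
The only rule concluding "it is escalated" is R37, which needs "it has marker B"; that is never established.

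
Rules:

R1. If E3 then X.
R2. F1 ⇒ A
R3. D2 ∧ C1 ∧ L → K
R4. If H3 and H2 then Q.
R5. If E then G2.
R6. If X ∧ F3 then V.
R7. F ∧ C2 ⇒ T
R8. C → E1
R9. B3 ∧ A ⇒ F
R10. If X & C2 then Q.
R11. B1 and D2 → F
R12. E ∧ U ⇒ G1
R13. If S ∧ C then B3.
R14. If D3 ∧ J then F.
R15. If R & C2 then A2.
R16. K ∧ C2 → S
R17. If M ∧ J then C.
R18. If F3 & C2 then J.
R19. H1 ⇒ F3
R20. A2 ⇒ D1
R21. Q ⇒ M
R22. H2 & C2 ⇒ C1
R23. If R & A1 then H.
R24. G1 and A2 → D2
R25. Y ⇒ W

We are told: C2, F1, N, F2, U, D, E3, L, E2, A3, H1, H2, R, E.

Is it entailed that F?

X  (by R1: E3)
A  (by R2: F1)
Q  (by R10: X, C2)
G1  (by R12: E, U)
A2  (by R15: R, C2)
F3  (by R19: H1)
M  (by R21: Q)
C1  (by R22: H2, C2)
D2  (by R24: G1, A2)
K  (by R3: D2, C1, L)
S  (by R16: K, C2)
J  (by R18: F3, C2)
C  (by R17: M, J)
B3  (by R13: S, C)
F  (by R9: B3, A)

Yes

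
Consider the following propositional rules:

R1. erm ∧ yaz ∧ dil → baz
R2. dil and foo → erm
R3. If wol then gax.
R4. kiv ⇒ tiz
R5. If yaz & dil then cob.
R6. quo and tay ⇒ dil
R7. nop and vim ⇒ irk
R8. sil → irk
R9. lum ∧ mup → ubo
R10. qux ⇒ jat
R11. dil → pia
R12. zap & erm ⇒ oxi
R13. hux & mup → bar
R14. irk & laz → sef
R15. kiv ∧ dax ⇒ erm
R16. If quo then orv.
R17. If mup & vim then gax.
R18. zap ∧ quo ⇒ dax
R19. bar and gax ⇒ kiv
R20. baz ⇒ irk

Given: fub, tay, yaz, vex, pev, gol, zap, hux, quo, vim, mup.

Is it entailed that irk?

Yes

dil  (by R6: quo, tay)
bar  (by R13: hux, mup)
gax  (by R17: mup, vim)
dax  (by R18: zap, quo)
kiv  (by R19: bar, gax)
erm  (by R15: kiv, dax)
baz  (by R1: erm, yaz, dil)
irk  (by R20: baz)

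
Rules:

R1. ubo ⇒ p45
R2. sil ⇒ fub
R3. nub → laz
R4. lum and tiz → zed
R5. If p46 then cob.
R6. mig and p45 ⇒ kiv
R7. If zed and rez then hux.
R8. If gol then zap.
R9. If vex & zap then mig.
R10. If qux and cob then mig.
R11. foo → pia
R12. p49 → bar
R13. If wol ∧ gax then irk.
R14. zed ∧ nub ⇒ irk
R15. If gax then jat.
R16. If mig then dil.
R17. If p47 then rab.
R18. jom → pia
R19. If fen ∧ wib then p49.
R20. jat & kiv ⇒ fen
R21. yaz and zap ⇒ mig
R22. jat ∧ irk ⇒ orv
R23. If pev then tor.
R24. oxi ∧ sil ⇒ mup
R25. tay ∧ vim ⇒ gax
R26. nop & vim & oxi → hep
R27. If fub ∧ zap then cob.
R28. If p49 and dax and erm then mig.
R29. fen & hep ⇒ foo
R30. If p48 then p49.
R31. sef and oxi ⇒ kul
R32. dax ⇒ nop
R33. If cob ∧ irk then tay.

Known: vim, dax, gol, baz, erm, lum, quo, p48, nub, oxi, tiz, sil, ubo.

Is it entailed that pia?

p45  (by R1: ubo)
fub  (by R2: sil)
zed  (by R4: lum, tiz)
zap  (by R8: gol)
irk  (by R14: zed, nub)
cob  (by R27: fub, zap)
p49  (by R30: p48)
nop  (by R32: dax)
tay  (by R33: cob, irk)
gax  (by R25: tay, vim)
hep  (by R26: nop, vim, oxi)
mig  (by R28: p49, dax, erm)
kiv  (by R6: mig, p45)
jat  (by R15: gax)
fen  (by R20: jat, kiv)
foo  (by R29: fen, hep)
pia  (by R11: foo)

Yes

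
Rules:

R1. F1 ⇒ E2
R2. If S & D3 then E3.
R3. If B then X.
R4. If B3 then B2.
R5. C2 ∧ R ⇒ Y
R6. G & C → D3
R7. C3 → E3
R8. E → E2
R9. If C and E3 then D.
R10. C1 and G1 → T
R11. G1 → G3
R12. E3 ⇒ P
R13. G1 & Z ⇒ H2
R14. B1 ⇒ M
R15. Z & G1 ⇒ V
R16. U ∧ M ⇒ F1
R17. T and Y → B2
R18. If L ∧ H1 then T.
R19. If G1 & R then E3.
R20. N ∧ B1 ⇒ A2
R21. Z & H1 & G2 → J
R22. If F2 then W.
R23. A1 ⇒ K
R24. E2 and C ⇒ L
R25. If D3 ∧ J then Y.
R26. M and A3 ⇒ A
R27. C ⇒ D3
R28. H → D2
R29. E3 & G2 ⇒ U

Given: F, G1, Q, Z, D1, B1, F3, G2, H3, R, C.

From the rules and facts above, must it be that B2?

Forward chaining from the given facts derives: G3, H2, M, V, E3, D3, U, D, P, F1, E2, L.
Rules concluding B2: R4 needs B3; R17 needs T — none of these are established.

No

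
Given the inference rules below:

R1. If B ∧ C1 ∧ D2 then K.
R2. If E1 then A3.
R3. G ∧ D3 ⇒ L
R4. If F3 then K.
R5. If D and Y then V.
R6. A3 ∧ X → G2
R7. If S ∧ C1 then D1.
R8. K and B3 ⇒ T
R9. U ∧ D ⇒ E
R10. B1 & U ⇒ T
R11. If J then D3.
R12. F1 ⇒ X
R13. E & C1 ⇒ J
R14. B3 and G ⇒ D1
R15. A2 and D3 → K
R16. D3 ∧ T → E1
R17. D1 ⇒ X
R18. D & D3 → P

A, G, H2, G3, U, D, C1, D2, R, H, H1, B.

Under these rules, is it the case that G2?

No

Forward chaining from the given facts derives: K, E, J, D3, P, L.
The only rule concluding G2 is R6, which needs A3; that is never established.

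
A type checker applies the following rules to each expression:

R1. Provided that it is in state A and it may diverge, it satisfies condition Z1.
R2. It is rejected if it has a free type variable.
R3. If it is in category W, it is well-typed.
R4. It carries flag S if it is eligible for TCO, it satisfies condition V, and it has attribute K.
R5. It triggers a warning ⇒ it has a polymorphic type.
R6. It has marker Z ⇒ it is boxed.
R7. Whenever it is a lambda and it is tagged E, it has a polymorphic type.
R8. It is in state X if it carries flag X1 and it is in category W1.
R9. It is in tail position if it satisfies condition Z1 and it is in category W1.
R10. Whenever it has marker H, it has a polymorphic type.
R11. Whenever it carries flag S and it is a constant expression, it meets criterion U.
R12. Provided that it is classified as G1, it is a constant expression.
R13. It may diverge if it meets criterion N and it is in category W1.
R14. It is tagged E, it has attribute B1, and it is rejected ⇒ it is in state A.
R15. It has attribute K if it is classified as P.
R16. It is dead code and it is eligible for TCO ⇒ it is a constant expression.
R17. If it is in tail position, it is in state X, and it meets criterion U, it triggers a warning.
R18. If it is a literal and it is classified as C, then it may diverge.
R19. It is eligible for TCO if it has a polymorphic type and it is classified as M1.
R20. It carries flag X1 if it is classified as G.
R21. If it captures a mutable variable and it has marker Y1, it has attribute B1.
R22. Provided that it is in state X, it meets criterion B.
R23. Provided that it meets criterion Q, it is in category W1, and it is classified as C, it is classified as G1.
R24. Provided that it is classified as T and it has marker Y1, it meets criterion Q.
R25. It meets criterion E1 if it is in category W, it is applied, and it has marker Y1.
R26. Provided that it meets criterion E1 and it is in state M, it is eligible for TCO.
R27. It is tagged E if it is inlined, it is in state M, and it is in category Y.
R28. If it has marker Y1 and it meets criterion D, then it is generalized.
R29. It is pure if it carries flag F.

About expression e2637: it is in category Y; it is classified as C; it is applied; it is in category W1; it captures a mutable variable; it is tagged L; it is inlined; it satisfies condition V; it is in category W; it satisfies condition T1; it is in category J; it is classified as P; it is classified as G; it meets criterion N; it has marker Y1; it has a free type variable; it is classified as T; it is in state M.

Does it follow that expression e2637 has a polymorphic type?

Yes

By R2 (it has a free type variable): it is rejected.
By R13 (it meets criterion N, it is in category W1): it may diverge.
By R15 (it is classified as P): it has attribute K.
By R20 (it is classified as G): it carries flag X1.
By R21 (it captures a mutable variable, it has marker Y1): it has attribute B1.
By R24 (it is classified as T, it has marker Y1): it meets criterion Q.
By R25 (it is in category W, it is applied, it has marker Y1): it meets criterion E1.
By R26 (it meets criterion E1, it is in state M): it is eligible for TCO.
By R27 (it is inlined, it is in state M, it is in category Y): it is tagged E.
By R4 (it is eligible for TCO, it satisfies condition V, it has attribute K): it carries flag S.
By R8 (it carries flag X1, it is in category W1): it is in state X.
By R14 (it is tagged E, it has attribute B1, it is rejected): it is in state A.
By R23 (it meets criterion Q, it is in category W1, it is classified as C): it is classified as G1.
By R1 (it is in state A, it may diverge): it satisfies condition Z1.
By R9 (it satisfies condition Z1, it is in category W1): it is in tail position.
By R12 (it is classified as G1): it is a constant expression.
By R11 (it carries flag S, it is a constant expression): it meets criterion U.
By R17 (it is in tail position, it is in state X, it meets criterion U): it triggers a warning.
By R5 (it triggers a warning): it has a polymorphic type.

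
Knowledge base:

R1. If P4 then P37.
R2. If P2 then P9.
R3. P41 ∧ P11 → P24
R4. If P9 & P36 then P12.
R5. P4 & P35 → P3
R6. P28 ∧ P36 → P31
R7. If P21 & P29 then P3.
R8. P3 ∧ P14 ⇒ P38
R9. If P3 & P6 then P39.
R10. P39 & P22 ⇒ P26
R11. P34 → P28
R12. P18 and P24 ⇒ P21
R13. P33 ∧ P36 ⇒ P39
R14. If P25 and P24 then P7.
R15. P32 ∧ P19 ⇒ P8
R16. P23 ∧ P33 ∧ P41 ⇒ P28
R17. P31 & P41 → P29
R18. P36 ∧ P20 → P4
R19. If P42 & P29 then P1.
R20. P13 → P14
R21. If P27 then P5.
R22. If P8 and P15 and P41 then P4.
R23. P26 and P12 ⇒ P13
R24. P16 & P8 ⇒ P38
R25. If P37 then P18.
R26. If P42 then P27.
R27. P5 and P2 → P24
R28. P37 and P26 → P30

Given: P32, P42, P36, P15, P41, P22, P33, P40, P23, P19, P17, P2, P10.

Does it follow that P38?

Yes

P9  (by R2: P2)
P12  (by R4: P9, P36)
P39  (by R13: P33, P36)
P8  (by R15: P32, P19)
P28  (by R16: P23, P33, P41)
P4  (by R22: P8, P15, P41)
P27  (by R26: P42)
P37  (by R1: P4)
P31  (by R6: P28, P36)
P26  (by R10: P39, P22)
P29  (by R17: P31, P41)
P5  (by R21: P27)
P13  (by R23: P26, P12)
P18  (by R25: P37)
P24  (by R27: P5, P2)
P21  (by R12: P18, P24)
P14  (by R20: P13)
P3  (by R7: P21, P29)
P38  (by R8: P3, P14)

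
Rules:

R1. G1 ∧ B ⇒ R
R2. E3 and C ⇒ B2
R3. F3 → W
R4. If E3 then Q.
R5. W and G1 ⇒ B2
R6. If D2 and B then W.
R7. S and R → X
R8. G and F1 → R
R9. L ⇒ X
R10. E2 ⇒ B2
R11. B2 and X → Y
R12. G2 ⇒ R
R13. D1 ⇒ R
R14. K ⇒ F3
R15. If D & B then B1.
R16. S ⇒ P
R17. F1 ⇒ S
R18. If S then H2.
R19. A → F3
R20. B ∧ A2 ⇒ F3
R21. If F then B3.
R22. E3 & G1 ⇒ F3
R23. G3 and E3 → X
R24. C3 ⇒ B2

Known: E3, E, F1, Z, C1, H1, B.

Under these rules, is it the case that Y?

Forward chaining from the given facts derives: Q, S, H2, P.
The only rule concluding Y is R11, which needs B2; that is never established.

No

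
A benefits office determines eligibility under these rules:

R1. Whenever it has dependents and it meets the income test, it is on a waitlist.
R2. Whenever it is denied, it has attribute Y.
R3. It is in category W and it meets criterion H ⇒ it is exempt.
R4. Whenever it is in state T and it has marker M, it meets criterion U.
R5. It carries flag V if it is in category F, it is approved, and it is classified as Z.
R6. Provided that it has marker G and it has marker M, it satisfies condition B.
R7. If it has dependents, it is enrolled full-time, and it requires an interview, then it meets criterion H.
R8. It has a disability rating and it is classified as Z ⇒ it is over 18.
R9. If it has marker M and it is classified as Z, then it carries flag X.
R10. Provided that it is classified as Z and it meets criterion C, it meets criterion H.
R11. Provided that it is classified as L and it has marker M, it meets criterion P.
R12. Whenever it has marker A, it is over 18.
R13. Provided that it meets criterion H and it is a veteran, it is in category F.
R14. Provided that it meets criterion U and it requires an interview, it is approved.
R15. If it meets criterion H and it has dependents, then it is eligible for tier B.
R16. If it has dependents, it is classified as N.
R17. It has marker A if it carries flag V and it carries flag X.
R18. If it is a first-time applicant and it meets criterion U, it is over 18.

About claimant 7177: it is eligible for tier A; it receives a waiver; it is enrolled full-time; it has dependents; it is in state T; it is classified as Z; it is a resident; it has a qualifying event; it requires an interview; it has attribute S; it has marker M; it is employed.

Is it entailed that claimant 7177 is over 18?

No

Forward chaining from the given facts derives: meets criterion U, meets criterion H, carries flag X, is approved, is eligible for tier B, is classified as N.
Rules concluding "it is over 18": R8 needs "it has a disability rating"; R12 needs "it has marker A"; R18 needs "it is a first-time applicant" — none of these are established.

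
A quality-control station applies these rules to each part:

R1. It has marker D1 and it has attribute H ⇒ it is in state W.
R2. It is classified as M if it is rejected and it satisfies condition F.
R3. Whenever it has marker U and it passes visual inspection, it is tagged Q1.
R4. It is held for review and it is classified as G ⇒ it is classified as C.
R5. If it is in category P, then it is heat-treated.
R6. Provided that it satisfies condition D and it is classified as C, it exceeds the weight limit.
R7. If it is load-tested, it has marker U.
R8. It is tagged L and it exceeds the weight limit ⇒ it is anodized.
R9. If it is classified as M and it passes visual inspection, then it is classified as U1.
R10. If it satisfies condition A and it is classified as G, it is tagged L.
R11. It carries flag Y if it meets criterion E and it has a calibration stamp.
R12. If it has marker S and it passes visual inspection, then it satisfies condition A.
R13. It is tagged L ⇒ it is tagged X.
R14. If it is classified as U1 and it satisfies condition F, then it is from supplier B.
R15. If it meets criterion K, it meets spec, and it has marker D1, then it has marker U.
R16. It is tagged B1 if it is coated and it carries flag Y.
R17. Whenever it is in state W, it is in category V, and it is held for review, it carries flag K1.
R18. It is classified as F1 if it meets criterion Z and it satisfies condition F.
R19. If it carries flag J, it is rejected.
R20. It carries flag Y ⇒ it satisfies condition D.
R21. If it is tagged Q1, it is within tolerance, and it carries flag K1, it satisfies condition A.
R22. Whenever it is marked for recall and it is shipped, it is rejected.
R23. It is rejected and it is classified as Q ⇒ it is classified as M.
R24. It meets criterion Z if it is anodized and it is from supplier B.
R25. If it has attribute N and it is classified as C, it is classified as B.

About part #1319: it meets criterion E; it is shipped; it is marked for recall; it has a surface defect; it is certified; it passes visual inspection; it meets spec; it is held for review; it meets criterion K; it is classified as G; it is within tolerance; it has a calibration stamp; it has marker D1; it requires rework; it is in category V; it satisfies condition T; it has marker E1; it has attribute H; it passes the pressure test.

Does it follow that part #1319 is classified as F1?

Forward chaining from the given facts derives: is in state W, is classified as C, carries flag Y, has marker U, carries flag K1, satisfies condition D, is rejected, is tagged Q1, exceeds the weight limit, satisfies condition A, is tagged L, is tagged X, is anodized.
The only rule concluding "it is classified as F1" is R18, which needs "it meets criterion Z"; that is never established.

No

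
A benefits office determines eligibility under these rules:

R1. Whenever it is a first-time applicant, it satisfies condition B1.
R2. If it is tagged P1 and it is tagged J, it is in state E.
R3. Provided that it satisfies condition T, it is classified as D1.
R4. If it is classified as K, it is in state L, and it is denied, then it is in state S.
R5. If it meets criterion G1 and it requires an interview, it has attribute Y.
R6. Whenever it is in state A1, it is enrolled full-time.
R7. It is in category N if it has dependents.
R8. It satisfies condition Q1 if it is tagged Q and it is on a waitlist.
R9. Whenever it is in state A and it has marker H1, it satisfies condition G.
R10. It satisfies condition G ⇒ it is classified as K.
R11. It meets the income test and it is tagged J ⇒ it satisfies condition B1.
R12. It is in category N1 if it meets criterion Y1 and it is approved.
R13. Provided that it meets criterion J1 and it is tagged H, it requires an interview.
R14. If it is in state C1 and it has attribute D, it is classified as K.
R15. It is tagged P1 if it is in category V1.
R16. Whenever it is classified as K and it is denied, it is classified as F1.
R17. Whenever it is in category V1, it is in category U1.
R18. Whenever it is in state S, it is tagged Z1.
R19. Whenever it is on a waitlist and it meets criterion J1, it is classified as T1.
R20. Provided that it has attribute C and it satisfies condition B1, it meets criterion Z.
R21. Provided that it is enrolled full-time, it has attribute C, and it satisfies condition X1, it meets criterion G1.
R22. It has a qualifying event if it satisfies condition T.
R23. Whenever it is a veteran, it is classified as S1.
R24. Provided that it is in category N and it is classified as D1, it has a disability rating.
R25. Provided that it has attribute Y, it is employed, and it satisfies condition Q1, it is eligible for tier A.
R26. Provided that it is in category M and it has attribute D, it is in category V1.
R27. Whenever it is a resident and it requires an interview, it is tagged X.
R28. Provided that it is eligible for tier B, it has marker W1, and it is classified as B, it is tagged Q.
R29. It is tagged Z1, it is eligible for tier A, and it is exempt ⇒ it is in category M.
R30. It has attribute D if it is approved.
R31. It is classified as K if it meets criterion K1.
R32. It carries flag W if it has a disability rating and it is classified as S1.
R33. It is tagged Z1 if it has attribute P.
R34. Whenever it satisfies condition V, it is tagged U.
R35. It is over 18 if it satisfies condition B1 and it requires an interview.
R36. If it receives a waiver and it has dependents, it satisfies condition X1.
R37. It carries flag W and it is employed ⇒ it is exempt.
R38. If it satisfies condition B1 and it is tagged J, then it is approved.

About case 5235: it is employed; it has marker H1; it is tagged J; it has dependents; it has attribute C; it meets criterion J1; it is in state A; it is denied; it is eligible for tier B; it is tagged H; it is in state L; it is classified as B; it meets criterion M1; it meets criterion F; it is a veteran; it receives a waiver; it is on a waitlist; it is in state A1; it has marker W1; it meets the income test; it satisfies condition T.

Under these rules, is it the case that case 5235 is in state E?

Yes

By R3 (it satisfies condition T): it is classified as D1.
By R6 (it is in state A1): it is enrolled full-time.
By R7 (it has dependents): it is in category N.
By R9 (it is in state A, it has marker H1): it satisfies condition G.
By R10 (it satisfies condition G): it is classified as K.
By R11 (it meets the income test, it is tagged J): it satisfies condition B1.
By R13 (it meets criterion J1, it is tagged H): it requires an interview.
By R23 (it is a veteran): it is classified as S1.
By R24 (it is in category N, it is classified as D1): it has a disability rating.
By R28 (it is eligible for tier B, it has marker W1, it is classified as B): it is tagged Q.
By R32 (it has a disability rating, it is classified as S1): it carries flag W.
By R36 (it receives a waiver, it has dependents): it satisfies condition X1.
By R37 (it carries flag W, it is employed): it is exempt.
By R38 (it satisfies condition B1, it is tagged J): it is approved.
By R4 (it is classified as K, it is in state L, it is denied): it is in state S.
By R8 (it is tagged Q, it is on a waitlist): it satisfies condition Q1.
By R18 (it is in state S): it is tagged Z1.
By R21 (it is enrolled full-time, it has attribute C, it satisfies condition X1): it meets criterion G1.
By R30 (it is approved): it has attribute D.
By R5 (it meets criterion G1, it requires an interview): it has attribute Y.
By R25 (it has attribute Y, it is employed, it satisfies condition Q1): it is eligible for tier A.
By R29 (it is tagged Z1, it is eligible for tier A, it is exempt): it is in category M.
By R26 (it is in category M, it has attribute D): it is in category V1.
By R15 (it is in category V1): it is tagged P1.
By R2 (it is tagged P1, it is tagged J): it is in state E.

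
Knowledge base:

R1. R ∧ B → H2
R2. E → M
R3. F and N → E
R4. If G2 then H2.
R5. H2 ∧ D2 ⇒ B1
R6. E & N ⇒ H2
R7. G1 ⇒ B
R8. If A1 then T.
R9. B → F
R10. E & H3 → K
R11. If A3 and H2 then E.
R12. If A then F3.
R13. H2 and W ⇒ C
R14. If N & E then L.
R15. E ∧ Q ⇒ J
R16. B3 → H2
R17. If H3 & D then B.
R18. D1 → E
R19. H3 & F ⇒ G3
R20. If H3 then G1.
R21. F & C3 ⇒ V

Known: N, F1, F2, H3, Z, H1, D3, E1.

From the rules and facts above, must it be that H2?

Yes

G1  (by R20: H3)
B  (by R7: G1)
F  (by R9: B)
E  (by R3: F, N)
H2  (by R6: E, N)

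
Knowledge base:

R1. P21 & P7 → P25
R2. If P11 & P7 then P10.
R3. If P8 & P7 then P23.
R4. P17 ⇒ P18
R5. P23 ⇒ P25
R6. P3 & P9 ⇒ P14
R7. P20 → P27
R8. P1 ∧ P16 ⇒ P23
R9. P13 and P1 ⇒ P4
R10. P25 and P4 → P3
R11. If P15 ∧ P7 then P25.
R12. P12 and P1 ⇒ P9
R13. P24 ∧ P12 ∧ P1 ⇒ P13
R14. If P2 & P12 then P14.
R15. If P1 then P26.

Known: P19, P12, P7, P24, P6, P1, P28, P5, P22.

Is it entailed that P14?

No

Forward chaining from the given facts derives: P9, P13, P26, P4.
Rules concluding P14: R6 needs P3; R14 needs P2 — none of these are established.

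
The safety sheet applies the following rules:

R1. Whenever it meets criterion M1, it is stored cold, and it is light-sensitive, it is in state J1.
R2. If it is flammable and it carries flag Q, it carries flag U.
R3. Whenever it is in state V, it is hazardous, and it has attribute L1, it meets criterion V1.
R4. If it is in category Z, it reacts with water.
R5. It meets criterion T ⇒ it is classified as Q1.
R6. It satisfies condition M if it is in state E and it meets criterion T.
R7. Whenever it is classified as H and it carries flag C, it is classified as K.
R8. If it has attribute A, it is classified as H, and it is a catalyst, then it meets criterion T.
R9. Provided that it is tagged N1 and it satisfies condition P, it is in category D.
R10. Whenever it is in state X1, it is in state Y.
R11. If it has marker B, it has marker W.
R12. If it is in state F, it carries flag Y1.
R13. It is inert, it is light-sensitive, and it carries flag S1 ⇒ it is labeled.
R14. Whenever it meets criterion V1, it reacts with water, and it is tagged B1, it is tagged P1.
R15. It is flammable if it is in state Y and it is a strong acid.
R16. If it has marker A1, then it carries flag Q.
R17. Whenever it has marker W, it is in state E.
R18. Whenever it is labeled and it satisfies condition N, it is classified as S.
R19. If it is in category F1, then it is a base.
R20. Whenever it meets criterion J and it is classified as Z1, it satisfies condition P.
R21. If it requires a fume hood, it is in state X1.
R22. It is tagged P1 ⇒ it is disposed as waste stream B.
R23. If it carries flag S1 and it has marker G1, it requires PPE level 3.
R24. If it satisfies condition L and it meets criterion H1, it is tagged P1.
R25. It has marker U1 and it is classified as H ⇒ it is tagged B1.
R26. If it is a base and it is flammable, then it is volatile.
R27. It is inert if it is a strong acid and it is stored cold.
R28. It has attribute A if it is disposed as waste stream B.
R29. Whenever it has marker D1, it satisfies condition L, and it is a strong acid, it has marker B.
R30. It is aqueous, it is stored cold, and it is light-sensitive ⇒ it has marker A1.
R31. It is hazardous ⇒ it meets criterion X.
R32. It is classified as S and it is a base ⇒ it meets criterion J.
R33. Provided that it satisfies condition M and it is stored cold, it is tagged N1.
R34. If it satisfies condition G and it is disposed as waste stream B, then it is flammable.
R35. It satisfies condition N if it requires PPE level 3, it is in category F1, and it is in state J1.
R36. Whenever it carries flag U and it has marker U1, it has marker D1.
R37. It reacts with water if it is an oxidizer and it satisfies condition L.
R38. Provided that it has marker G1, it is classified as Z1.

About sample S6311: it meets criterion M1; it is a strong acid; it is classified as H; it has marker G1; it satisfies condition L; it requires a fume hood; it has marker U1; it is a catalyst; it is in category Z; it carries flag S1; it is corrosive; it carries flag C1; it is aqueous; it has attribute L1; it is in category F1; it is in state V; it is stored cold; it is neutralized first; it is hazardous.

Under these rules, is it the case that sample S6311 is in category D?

Forward chaining from the given facts derives: meets criterion V1, reacts with water, is a base, is in state X1, requires PPE level 3, is tagged B1, is inert, meets criterion X, is classified as Z1, is in state Y, is tagged P1, is flammable, is disposed as waste stream B, is volatile, has attribute A, meets criterion T, is classified as Q1.
The only rule concluding "it is in category D" is R9, which needs "it is tagged N1"; that is never established.

No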